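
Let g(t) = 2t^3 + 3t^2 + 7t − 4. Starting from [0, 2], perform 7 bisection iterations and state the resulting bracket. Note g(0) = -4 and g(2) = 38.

[0.453125, 0.46875]

g(1) = 8 > 0, so the root lies in [0, 1]
g(0.5) = 0.5 > 0, so the root lies in [0, 0.5]
g(0.25) = -2.03125 < 0, so the root lies in [0.25, 0.5]
g(0.375) = -0.8477 < 0, so the root lies in [0.375, 0.5]
g(0.4375) = -0.1958 < 0, so the root lies in [0.4375, 0.5]
g(0.46875) = 0.1464 > 0, so the root lies in [0.4375, 0.46875]
g(0.453125) = -0.0261 < 0, so the root lies in [0.453125, 0.46875]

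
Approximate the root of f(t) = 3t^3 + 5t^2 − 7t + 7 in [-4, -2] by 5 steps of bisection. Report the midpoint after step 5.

m = -3, f(m) = -8 (−); new bracket [-3, -2]
m = -2.5, f(m) = 8.875 (+); new bracket [-3, -2.5]
m = -2.75, f(m) = 1.671875 (+); new bracket [-3, -2.75]
m = -2.875, f(m) = -2.8379 (−); new bracket [-2.875, -2.75]
m = -2.8125, f(m) = -0.5037 (−); new bracket [-2.8125, -2.75]

-2.8125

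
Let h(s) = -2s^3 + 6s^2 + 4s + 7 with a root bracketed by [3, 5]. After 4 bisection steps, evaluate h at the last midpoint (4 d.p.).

s = 4 gives h = -9, negative; keep [3, 4]
s = 3.5 gives h = 8.75, positive; keep [3.5, 4]
s = 3.75 gives h = 0.90625, positive; keep [3.75, 4]
s = 3.875 gives h = -3.7773, negative; keep [3.75, 3.875]

-3.7773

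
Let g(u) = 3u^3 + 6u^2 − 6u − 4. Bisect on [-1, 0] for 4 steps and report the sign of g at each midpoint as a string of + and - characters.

m = -0.5, g(m) = 0.125 (+); new bracket [-0.5, 0]
m = -0.25, g(m) = -2.171875 (−); new bracket [-0.5, -0.25]
m = -0.375, g(m) = -1.064453 (−); new bracket [-0.5, -0.375]
m = -0.4375, g(m) = -0.4778 (−); new bracket [-0.5, -0.4375]

+---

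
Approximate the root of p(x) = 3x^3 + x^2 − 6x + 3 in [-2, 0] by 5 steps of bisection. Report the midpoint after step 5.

-1.8125

midpoint -1: p = 7 > 0 → [-2, -1]
midpoint -1.5: p = 4.125 > 0 → [-2, -1.5]
midpoint -1.75: p = 0.484375 > 0 → [-2, -1.75]
midpoint -1.875: p = -2.0098 < 0 → [-1.875, -1.75]
midpoint -1.8125: p = -0.7029 < 0 → [-1.8125, -1.75]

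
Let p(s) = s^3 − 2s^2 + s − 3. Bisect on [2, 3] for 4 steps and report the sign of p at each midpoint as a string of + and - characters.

++-+

s = 2.5 gives p = 2.625, positive; keep [2, 2.5]
s = 2.25 gives p = 0.515625, positive; keep [2, 2.25]
s = 2.125 gives p = -0.310547, negative; keep [2.125, 2.25]
s = 2.1875 gives p = 0.0847, positive; keep [2.125, 2.1875]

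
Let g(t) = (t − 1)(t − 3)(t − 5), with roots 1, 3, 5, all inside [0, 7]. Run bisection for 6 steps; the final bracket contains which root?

m = 3.5, g(m) = -1.875 (−); new bracket [3.5, 7]
m = 5.25, g(m) = 2.390625 (+); new bracket [3.5, 5.25]
m = 4.375, g(m) = -2.900391 (−); new bracket [4.375, 5.25]
m = 4.8125, g(m) = -1.2957 (−); new bracket [4.8125, 5.25]
m = 5.03125, g(m) = 0.2559 (+); new bracket [4.8125, 5.03125]
m = 4.921875, g(m) = -0.5889 (−); new bracket [4.921875, 5.03125]

5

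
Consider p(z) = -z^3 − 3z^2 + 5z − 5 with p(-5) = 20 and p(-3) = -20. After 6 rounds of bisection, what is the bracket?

m = -4, p(m) = -9 (−); new bracket [-5, -4]
m = -4.5, p(m) = 2.875 (+); new bracket [-4.5, -4]
m = -4.25, p(m) = -3.671875 (−); new bracket [-4.5, -4.25]
m = -4.375, p(m) = -0.5566 (−); new bracket [-4.5, -4.375]
m = -4.4375, p(m) = 1.1189 (+); new bracket [-4.4375, -4.375]
m = -4.40625, p(m) = 0.2711 (+); new bracket [-4.40625, -4.375]

[-4.40625, -4.375]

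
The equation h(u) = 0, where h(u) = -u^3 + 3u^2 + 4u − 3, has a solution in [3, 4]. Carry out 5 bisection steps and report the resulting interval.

[3.8125, 3.84375]

h(3.5) = 4.875 > 0, so the root lies in [3.5, 4]
h(3.75) = 1.453125 > 0, so the root lies in [3.75, 4]
h(3.875) = -0.638672 < 0, so the root lies in [3.75, 3.875]
h(3.8125) = 0.4402 > 0, so the root lies in [3.8125, 3.875]
h(3.84375) = -0.0909 < 0, so the root lies in [3.8125, 3.84375]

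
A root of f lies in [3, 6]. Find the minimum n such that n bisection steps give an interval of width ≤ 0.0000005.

Width after n steps is 3/2^n. Need 2^n ≥ 3/0.0000005 = 6000000.
2^22 = 4194304 < 6000000 ≤ 2^23 = 8388608, so n = 23.

23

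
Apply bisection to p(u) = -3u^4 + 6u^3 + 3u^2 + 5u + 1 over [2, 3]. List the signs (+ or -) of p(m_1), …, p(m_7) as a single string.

m = 2.5, p(m) = 8.8125 (+); new bracket [2.5, 3]
m = 2.75, p(m) = -9.355469 (−); new bracket [2.5, 2.75]
m = 2.625, p(m) = 0.88208 (+); new bracket [2.625, 2.75]
m = 2.6875, p(m) = -3.9295 (−); new bracket [2.625, 2.6875]
m = 2.65625, p(m) = -1.4493 (−); new bracket [2.625, 2.65625]
m = 2.640625, p(m) = -0.2653 (−); new bracket [2.625, 2.640625]
m = 2.6328125, p(m) = 0.3129 (+); new bracket [2.6328125, 2.640625]

+-+---+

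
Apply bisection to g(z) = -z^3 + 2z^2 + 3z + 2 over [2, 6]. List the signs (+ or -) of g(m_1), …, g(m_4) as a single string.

-+--

midpoint 4: g = -18 < 0 → [2, 4]
midpoint 3: g = 2 > 0 → [3, 4]
midpoint 3.5: g = -5.875 < 0 → [3, 3.5]
midpoint 3.25: g = -1.4531 < 0 → [3, 3.25]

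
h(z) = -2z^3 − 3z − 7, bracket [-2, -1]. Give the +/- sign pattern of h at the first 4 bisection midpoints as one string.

++--

midpoint -1.5: h = 4.25 > 0 → [-1.5, -1]
midpoint -1.25: h = 0.65625 > 0 → [-1.25, -1]
midpoint -1.125: h = -0.777344 < 0 → [-1.25, -1.125]
midpoint -1.1875: h = -0.0884 < 0 → [-1.25, -1.1875]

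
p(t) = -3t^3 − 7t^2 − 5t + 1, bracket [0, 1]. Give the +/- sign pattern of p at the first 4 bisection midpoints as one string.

--+-

midpoint 0.5: p = -3.625 < 0 → [0, 0.5]
midpoint 0.25: p = -0.734375 < 0 → [0, 0.25]
midpoint 0.125: p = 0.259766 > 0 → [0.125, 0.25]
midpoint 0.1875: p = -0.2034 < 0 → [0.125, 0.1875]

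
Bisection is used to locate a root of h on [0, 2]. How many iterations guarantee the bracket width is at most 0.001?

11

Width after n steps is 2/2^n. Need 2^n ≥ 2/0.001 = 2000.
2^10 = 1024 < 2000 ≤ 2^11 = 2048, so n = 11.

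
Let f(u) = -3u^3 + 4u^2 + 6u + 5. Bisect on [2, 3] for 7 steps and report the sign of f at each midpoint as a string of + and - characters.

m = 2.5, f(m) = -1.875 (−); new bracket [2, 2.5]
m = 2.25, f(m) = 4.578125 (+); new bracket [2.25, 2.5]
m = 2.375, f(m) = 1.623047 (+); new bracket [2.375, 2.5]
m = 2.4375, f(m) = -0.0559 (−); new bracket [2.375, 2.4375]
m = 2.40625, f(m) = 0.8008 (+); new bracket [2.40625, 2.4375]
m = 2.421875, f(m) = 0.3768 (+); new bracket [2.421875, 2.4375]
m = 2.4296875, f(m) = 0.1615 (+); new bracket [2.4296875, 2.4375]

-++-+++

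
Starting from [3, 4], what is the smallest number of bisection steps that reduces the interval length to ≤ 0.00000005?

Width after n steps is 1/2^n. Need 2^n ≥ 1/0.00000005 = 20000000.
2^24 = 16777216 < 20000000 ≤ 2^25 = 33554432, so n = 25.

25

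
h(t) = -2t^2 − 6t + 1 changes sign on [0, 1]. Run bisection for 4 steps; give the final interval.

[0.125, 0.1875]

t = 0.5 gives h = -2.5, negative; keep [0, 0.5]
t = 0.25 gives h = -0.625, negative; keep [0, 0.25]
t = 0.125 gives h = 0.21875, positive; keep [0.125, 0.25]
t = 0.1875 gives h = -0.1953, negative; keep [0.125, 0.1875]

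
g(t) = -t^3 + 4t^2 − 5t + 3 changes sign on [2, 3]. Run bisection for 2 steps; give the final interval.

m = 2.5, g(m) = -0.125 (−); new bracket [2, 2.5]
m = 2.25, g(m) = 0.609375 (+); new bracket [2.25, 2.5]

[2.25, 2.5]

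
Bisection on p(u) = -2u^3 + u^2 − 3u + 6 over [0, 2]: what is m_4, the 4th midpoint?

1.125

midpoint 1: p = 2 > 0 → [1, 2]
midpoint 1.5: p = -3 < 0 → [1, 1.5]
midpoint 1.25: p = -0.09375 < 0 → [1, 1.25]
midpoint 1.125: p = 1.043 > 0 → [1.125, 1.25]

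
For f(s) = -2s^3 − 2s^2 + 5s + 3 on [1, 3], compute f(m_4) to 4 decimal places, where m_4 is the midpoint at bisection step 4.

0.8945

s = 2 gives f = -11, negative; keep [1, 2]
s = 1.5 gives f = -0.75, negative; keep [1, 1.5]
s = 1.25 gives f = 2.21875, positive; keep [1.25, 1.5]
s = 1.375 gives f = 0.8945, positive; keep [1.375, 1.5]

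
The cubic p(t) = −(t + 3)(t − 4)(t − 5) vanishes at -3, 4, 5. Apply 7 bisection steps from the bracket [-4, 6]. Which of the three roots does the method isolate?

t = 1 gives p = -48, negative; keep [-4, 1]
t = -1.5 gives p = -53.625, negative; keep [-4, -1.5]
t = -2.75 gives p = -13.078125, negative; keep [-4, -2.75]
t = -3.375 gives p = 23.1621, positive; keep [-3.375, -2.75]
t = -3.0625 gives p = 3.5588, positive; keep [-3.0625, -2.75]
t = -2.90625 gives p = -5.119, negative; keep [-3.0625, -2.90625]
t = -2.984375 gives p = -0.8713, negative; keep [-3.0625, -2.984375]

-3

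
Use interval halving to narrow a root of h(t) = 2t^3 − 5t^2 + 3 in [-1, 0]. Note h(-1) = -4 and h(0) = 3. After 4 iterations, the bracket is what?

m = -0.5, h(m) = 1.5 (+); new bracket [-1, -0.5]
m = -0.75, h(m) = -0.65625 (−); new bracket [-0.75, -0.5]
m = -0.625, h(m) = 0.558594 (+); new bracket [-0.75, -0.625]
m = -0.6875, h(m) = -0.0132 (−); new bracket [-0.6875, -0.625]

[-0.6875, -0.625]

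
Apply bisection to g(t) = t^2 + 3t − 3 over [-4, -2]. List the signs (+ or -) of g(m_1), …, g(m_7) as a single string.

midpoint -3: g = -3 < 0 → [-4, -3]
midpoint -3.5: g = -1.25 < 0 → [-4, -3.5]
midpoint -3.75: g = -0.1875 < 0 → [-4, -3.75]
midpoint -3.875: g = 0.3906 > 0 → [-3.875, -3.75]
midpoint -3.8125: g = 0.0977 > 0 → [-3.8125, -3.75]
midpoint -3.78125: g = -0.0459 < 0 → [-3.8125, -3.78125]
midpoint -3.796875: g = 0.0256 > 0 → [-3.796875, -3.78125]

---++-+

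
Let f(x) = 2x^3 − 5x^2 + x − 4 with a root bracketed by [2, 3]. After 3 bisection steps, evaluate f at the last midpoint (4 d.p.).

0.3477

f(2.5) = -1.5 < 0, so the root lies in [2.5, 3]
f(2.75) = 2.53125 > 0, so the root lies in [2.5, 2.75]
f(2.625) = 0.347656 > 0, so the root lies in [2.5, 2.625]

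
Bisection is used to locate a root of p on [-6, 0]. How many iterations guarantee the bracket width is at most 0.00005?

17

Width after n steps is 6/2^n. Need 2^n ≥ 6/0.00005 = 120000.
2^16 = 65536 < 120000 ≤ 2^17 = 131072, so n = 17.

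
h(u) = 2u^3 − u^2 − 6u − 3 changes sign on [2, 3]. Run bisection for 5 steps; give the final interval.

midpoint 2.5: h = 7 > 0 → [2, 2.5]
midpoint 2.25: h = 1.21875 > 0 → [2, 2.25]
midpoint 2.125: h = -1.074219 < 0 → [2.125, 2.25]
midpoint 2.1875: h = 0.0249 > 0 → [2.125, 2.1875]
midpoint 2.15625: h = -0.5363 < 0 → [2.15625, 2.1875]

[2.15625, 2.1875]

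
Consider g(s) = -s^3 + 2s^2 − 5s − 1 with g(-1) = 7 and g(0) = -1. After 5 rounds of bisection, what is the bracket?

[-0.1875, -0.15625]

m = -0.5, g(m) = 2.125 (+); new bracket [-0.5, 0]
m = -0.25, g(m) = 0.390625 (+); new bracket [-0.25, 0]
m = -0.125, g(m) = -0.341797 (−); new bracket [-0.25, -0.125]
m = -0.1875, g(m) = 0.0144 (+); new bracket [-0.1875, -0.125]
m = -0.15625, g(m) = -0.1661 (−); new bracket [-0.1875, -0.15625]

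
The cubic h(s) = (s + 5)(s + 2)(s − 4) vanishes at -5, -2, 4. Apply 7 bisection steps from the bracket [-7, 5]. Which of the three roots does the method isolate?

m = -1, h(m) = -20 (−); new bracket [-1, 5]
m = 2, h(m) = -56 (−); new bracket [2, 5]
m = 3.5, h(m) = -23.375 (−); new bracket [3.5, 5]
m = 4.25, h(m) = 14.4531 (+); new bracket [3.5, 4.25]
m = 3.875, h(m) = -6.5176 (−); new bracket [3.875, 4.25]
m = 4.0625, h(m) = 3.4338 (+); new bracket [3.875, 4.0625]
m = 3.96875, h(m) = -1.6729 (−); new bracket [3.96875, 4.0625]

4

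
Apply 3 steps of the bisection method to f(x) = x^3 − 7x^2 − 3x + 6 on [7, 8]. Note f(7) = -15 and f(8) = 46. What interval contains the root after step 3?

[7.25, 7.375]

midpoint 7.5: f = 11.625 > 0 → [7, 7.5]
midpoint 7.25: f = -2.609375 < 0 → [7.25, 7.5]
midpoint 7.375: f = 4.271484 > 0 → [7.25, 7.375]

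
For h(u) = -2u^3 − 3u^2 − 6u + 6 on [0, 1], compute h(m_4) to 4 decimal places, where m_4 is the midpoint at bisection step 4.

-0.1929

u = 0.5 gives h = 2, positive; keep [0.5, 1]
u = 0.75 gives h = -1.03125, negative; keep [0.5, 0.75]
u = 0.625 gives h = 0.589844, positive; keep [0.625, 0.75]
u = 0.6875 gives h = -0.1929, negative; keep [0.625, 0.6875]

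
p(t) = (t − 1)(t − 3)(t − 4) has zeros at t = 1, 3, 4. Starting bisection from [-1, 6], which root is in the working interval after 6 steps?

p(2.5) = 1.125 > 0, so the root lies in [-1, 2.5]
p(0.75) = -1.828125 < 0, so the root lies in [0.75, 2.5]
p(1.625) = 2.041016 > 0, so the root lies in [0.75, 1.625]
p(1.1875) = 0.9558 > 0, so the root lies in [0.75, 1.1875]
p(0.96875) = -0.1924 < 0, so the root lies in [0.96875, 1.1875]
p(1.078125) = 0.4387 > 0, so the root lies in [0.96875, 1.078125]

1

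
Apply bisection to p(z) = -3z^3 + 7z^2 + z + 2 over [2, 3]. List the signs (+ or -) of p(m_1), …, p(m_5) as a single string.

+--+-

p(2.5) = 1.375 > 0, so the root lies in [2.5, 3]
p(2.75) = -4.703125 < 0, so the root lies in [2.5, 2.75]
p(2.625) = -1.404297 < 0, so the root lies in [2.5, 2.625]
p(2.5625) = 0.0481 > 0, so the root lies in [2.5625, 2.625]
p(2.59375) = -0.6621 < 0, so the root lies in [2.5625, 2.59375]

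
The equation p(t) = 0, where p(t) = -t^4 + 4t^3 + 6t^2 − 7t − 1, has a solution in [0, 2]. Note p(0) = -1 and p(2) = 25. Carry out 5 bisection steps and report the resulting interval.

[0.875, 0.9375]

m = 1, p(m) = 1 (+); new bracket [0, 1]
m = 0.5, p(m) = -2.5625 (−); new bracket [0.5, 1]
m = 0.75, p(m) = -1.503906 (−); new bracket [0.75, 1]
m = 0.875, p(m) = -0.4377 (−); new bracket [0.875, 1]
m = 0.9375, p(m) = 0.2344 (+); new bracket [0.875, 0.9375]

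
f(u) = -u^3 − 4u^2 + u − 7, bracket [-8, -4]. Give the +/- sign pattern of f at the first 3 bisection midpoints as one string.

m = -6, f(m) = 59 (+); new bracket [-6, -4]
m = -5, f(m) = 13 (+); new bracket [-5, -4]
m = -4.5, f(m) = -1.375 (−); new bracket [-5, -4.5]

++-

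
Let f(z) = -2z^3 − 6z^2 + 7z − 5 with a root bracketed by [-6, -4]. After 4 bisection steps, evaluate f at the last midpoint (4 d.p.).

midpoint -5: f = 60 > 0 → [-5, -4]
midpoint -4.5: f = 24.25 > 0 → [-4.5, -4]
midpoint -4.25: f = 10.40625 > 0 → [-4.25, -4]
midpoint -4.125: f = 4.4102 > 0 → [-4.125, -4]

4.4102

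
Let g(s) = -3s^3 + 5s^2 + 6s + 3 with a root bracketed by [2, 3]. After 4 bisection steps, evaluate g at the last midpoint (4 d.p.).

0.7278

midpoint 2.5: g = 2.375 > 0 → [2.5, 3]
midpoint 2.75: g = -5.078125 < 0 → [2.5, 2.75]
midpoint 2.625: g = -1.060547 < 0 → [2.5, 2.625]
midpoint 2.5625: g = 0.7278 > 0 → [2.5625, 2.625]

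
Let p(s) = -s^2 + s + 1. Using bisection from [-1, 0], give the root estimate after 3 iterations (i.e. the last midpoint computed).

midpoint -0.5: p = 0.25 > 0 → [-1, -0.5]
midpoint -0.75: p = -0.3125 < 0 → [-0.75, -0.5]
midpoint -0.625: p = -0.015625 < 0 → [-0.625, -0.5]

-0.625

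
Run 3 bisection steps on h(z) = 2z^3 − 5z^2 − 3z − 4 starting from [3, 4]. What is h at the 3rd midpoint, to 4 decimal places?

m = 3.5, h(m) = 10 (+); new bracket [3, 3.5]
m = 3.25, h(m) = 2.09375 (+); new bracket [3, 3.25]
m = 3.125, h(m) = -1.167969 (−); new bracket [3.125, 3.25]

-1.1680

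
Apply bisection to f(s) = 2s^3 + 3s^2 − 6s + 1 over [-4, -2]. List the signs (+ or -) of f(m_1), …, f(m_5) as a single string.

m = -3, f(m) = -8 (−); new bracket [-3, -2]
m = -2.5, f(m) = 3.5 (+); new bracket [-3, -2.5]
m = -2.75, f(m) = -1.40625 (−); new bracket [-2.75, -2.5]
m = -2.625, f(m) = 1.2461 (+); new bracket [-2.75, -2.625]
m = -2.6875, f(m) = -0.0288 (−); new bracket [-2.6875, -2.625]

-+-+-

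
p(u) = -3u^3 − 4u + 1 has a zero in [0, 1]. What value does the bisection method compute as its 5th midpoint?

0.21875

u = 0.5 gives p = -1.375, negative; keep [0, 0.5]
u = 0.25 gives p = -0.046875, negative; keep [0, 0.25]
u = 0.125 gives p = 0.494141, positive; keep [0.125, 0.25]
u = 0.1875 gives p = 0.2302, positive; keep [0.1875, 0.25]
u = 0.21875 gives p = 0.0936, positive; keep [0.21875, 0.25]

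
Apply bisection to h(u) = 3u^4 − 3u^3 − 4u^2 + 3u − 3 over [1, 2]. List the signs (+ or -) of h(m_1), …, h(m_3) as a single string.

-+-

midpoint 1.5: h = -2.4375 < 0 → [1.5, 2]
midpoint 1.75: h = 2.058594 > 0 → [1.5, 1.75]
midpoint 1.625: h = -0.641846 < 0 → [1.625, 1.75]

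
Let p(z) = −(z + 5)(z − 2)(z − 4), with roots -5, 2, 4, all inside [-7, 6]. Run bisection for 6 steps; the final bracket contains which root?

m = -0.5, p(m) = -50.625 (−); new bracket [-7, -0.5]
m = -3.75, p(m) = -55.703125 (−); new bracket [-7, -3.75]
m = -5.375, p(m) = 25.927734 (+); new bracket [-5.375, -3.75]
m = -4.5625, p(m) = -24.5837 (−); new bracket [-5.375, -4.5625]
m = -4.96875, p(m) = -1.9532 (−); new bracket [-5.375, -4.96875]
m = -5.171875, p(m) = 11.3059 (+); new bracket [-5.171875, -4.96875]

-5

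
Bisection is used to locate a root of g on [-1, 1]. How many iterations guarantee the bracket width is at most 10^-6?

21

Width after n steps is 2/2^n. Need 2^n ≥ 2/10^-6 = 2000000.
2^20 = 1048576 < 2000000 ≤ 2^21 = 2097152, so n = 21.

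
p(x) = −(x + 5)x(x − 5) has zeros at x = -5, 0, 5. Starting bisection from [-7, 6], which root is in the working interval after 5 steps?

-5

p(-0.5) = -12.375 < 0, so the root lies in [-7, -0.5]
p(-3.75) = -41.015625 < 0, so the root lies in [-7, -3.75]
p(-5.375) = 20.912109 > 0, so the root lies in [-5.375, -3.75]
p(-4.5625) = -19.0876 < 0, so the root lies in [-5.375, -4.5625]
p(-4.96875) = -1.5479 < 0, so the root lies in [-5.375, -4.96875]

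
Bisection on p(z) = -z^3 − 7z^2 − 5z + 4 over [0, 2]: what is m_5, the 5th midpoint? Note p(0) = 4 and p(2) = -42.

z = 1 gives p = -9, negative; keep [0, 1]
z = 0.5 gives p = -0.375, negative; keep [0, 0.5]
z = 0.25 gives p = 2.296875, positive; keep [0.25, 0.5]
z = 0.375 gives p = 1.0879, positive; keep [0.375, 0.5]
z = 0.4375 gives p = 0.3889, positive; keep [0.4375, 0.5]

0.4375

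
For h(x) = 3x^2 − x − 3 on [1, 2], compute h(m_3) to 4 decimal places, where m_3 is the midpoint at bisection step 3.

-0.3281

h(1.5) = 2.25 > 0, so the root lies in [1, 1.5]
h(1.25) = 0.4375 > 0, so the root lies in [1, 1.25]
h(1.125) = -0.328125 < 0, so the root lies in [1.125, 1.25]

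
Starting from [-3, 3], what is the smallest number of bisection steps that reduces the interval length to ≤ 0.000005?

Width after n steps is 6/2^n. Need 2^n ≥ 6/0.000005 = 1200000.
2^20 = 1048576 < 1200000 ≤ 2^21 = 2097152, so n = 21.

21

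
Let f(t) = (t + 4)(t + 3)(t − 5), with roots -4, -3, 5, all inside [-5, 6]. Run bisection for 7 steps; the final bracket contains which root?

5

t = 0.5 gives f = -70.875, negative; keep [0.5, 6]
t = 3.25 gives f = -79.296875, negative; keep [3.25, 6]
t = 4.625 gives f = -24.662109, negative; keep [4.625, 6]
t = 5.3125 gives f = 24.1907, positive; keep [4.625, 5.3125]
t = 4.96875 gives f = -2.2334, negative; keep [4.96875, 5.3125]
t = 5.140625 gives f = 10.464, positive; keep [4.96875, 5.140625]
t = 5.0546875 gives f = 3.9885, positive; keep [4.96875, 5.0546875]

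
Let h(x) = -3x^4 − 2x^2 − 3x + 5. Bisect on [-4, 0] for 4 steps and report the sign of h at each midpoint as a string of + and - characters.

h(-2) = -45 < 0, so the root lies in [-2, 0]
h(-1) = 3 > 0, so the root lies in [-2, -1]
h(-1.5) = -10.1875 < 0, so the root lies in [-1.5, -1]
h(-1.25) = -1.6992 < 0, so the root lies in [-1.25, -1]

-+--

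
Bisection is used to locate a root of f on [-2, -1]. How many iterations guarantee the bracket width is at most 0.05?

Width after n steps is 1/2^n. Need 2^n ≥ 1/0.05 = 20.
2^4 = 16 < 20 ≤ 2^5 = 32, so n = 5.

5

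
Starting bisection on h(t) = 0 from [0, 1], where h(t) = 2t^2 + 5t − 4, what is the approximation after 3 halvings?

midpoint 0.5: h = -1 < 0 → [0.5, 1]
midpoint 0.75: h = 0.875 > 0 → [0.5, 0.75]
midpoint 0.625: h = -0.09375 < 0 → [0.625, 0.75]

0.625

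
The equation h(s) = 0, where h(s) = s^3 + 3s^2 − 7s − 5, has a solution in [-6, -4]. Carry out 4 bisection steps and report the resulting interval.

h(-5) = -20 < 0, so the root lies in [-5, -4]
h(-4.5) = -3.875 < 0, so the root lies in [-4.5, -4]
h(-4.25) = 2.171875 > 0, so the root lies in [-4.5, -4.25]
h(-4.375) = -0.6934 < 0, so the root lies in [-4.375, -4.25]

[-4.375, -4.25]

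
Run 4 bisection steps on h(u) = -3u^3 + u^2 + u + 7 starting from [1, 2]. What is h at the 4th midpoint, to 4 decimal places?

midpoint 1.5: h = 0.625 > 0 → [1.5, 2]
midpoint 1.75: h = -4.265625 < 0 → [1.5, 1.75]
midpoint 1.625: h = -1.607422 < 0 → [1.5, 1.625]
midpoint 1.5625: h = -0.4402 < 0 → [1.5, 1.5625]

-0.4402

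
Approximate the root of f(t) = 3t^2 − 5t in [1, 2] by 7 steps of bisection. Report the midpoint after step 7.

1.6640625

m = 1.5, f(m) = -0.75 (−); new bracket [1.5, 2]
m = 1.75, f(m) = 0.4375 (+); new bracket [1.5, 1.75]
m = 1.625, f(m) = -0.203125 (−); new bracket [1.625, 1.75]
m = 1.6875, f(m) = 0.1055 (+); new bracket [1.625, 1.6875]
m = 1.65625, f(m) = -0.0518 (−); new bracket [1.65625, 1.6875]
m = 1.671875, f(m) = 0.0261 (+); new bracket [1.65625, 1.671875]
m = 1.6640625, f(m) = -0.013 (−); new bracket [1.6640625, 1.671875]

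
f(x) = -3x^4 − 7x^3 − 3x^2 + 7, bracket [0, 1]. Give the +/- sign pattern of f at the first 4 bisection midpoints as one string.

x = 0.5 gives f = 5.1875, positive; keep [0.5, 1]
x = 0.75 gives f = 1.410156, positive; keep [0.75, 1]
x = 0.875 gives f = -1.744873, negative; keep [0.75, 0.875]
x = 0.8125 gives f = -0.0425, negative; keep [0.75, 0.8125]

++--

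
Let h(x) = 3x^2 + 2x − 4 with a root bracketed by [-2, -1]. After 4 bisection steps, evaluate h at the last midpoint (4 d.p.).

0.1992

midpoint -1.5: h = -0.25 < 0 → [-2, -1.5]
midpoint -1.75: h = 1.6875 > 0 → [-1.75, -1.5]
midpoint -1.625: h = 0.671875 > 0 → [-1.625, -1.5]
midpoint -1.5625: h = 0.1992 > 0 → [-1.5625, -1.5]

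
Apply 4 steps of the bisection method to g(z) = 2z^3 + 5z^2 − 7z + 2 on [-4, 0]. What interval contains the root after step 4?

midpoint -2: g = 20 > 0 → [-4, -2]
midpoint -3: g = 14 > 0 → [-4, -3]
midpoint -3.5: g = 2 > 0 → [-4, -3.5]
midpoint -3.75: g = -6.9062 < 0 → [-3.75, -3.5]

[-3.75, -3.5]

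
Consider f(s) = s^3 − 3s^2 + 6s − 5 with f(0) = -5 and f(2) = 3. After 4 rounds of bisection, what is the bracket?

s = 1 gives f = -1, negative; keep [1, 2]
s = 1.5 gives f = 0.625, positive; keep [1, 1.5]
s = 1.25 gives f = -0.234375, negative; keep [1.25, 1.5]
s = 1.375 gives f = 0.1777, positive; keep [1.25, 1.375]

[1.25, 1.375]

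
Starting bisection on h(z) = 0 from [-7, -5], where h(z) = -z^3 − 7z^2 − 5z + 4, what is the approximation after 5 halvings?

midpoint -6: h = -2 < 0 → [-7, -6]
midpoint -6.5: h = 15.375 > 0 → [-6.5, -6]
midpoint -6.25: h = 5.953125 > 0 → [-6.25, -6]
midpoint -6.125: h = 1.7988 > 0 → [-6.125, -6]
midpoint -6.0625: h = -0.1443 < 0 → [-6.125, -6.0625]

-6.0625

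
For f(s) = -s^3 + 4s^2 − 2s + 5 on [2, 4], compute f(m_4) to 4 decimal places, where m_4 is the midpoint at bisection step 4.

s = 3 gives f = 8, positive; keep [3, 4]
s = 3.5 gives f = 4.125, positive; keep [3.5, 4]
s = 3.75 gives f = 1.015625, positive; keep [3.75, 4]
s = 3.875 gives f = -0.873, negative; keep [3.75, 3.875]

-0.8730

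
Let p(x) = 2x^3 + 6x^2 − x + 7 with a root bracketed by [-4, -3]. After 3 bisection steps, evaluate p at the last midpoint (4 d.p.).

p(-3.5) = -1.75 < 0, so the root lies in [-3.5, -3]
p(-3.25) = 4.96875 > 0, so the root lies in [-3.5, -3.25]
p(-3.375) = 1.832031 > 0, so the root lies in [-3.5, -3.375]

1.8320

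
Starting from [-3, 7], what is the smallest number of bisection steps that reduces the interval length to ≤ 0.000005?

21

Width after n steps is 10/2^n. Need 2^n ≥ 10/0.000005 = 2000000.
2^20 = 1048576 < 2000000 ≤ 2^21 = 2097152, so n = 21.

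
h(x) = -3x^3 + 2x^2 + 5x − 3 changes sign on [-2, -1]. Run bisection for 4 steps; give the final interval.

m = -1.5, h(m) = 4.125 (+); new bracket [-1.5, -1]
m = -1.25, h(m) = -0.265625 (−); new bracket [-1.5, -1.25]
m = -1.375, h(m) = 1.705078 (+); new bracket [-1.375, -1.25]
m = -1.3125, h(m) = 0.6658 (+); new bracket [-1.3125, -1.25]

[-1.3125, -1.25]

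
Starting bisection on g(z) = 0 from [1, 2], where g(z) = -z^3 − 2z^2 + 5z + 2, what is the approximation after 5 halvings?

midpoint 1.5: g = 1.625 > 0 → [1.5, 2]
midpoint 1.75: g = -0.734375 < 0 → [1.5, 1.75]
midpoint 1.625: g = 0.552734 > 0 → [1.625, 1.75]
midpoint 1.6875: g = -0.0632 < 0 → [1.625, 1.6875]
midpoint 1.65625: g = 0.2516 > 0 → [1.65625, 1.6875]

1.65625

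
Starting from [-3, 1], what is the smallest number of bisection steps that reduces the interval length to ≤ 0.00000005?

Width after n steps is 4/2^n. Need 2^n ≥ 4/0.00000005 = 80000000.
2^26 = 67108864 < 80000000 ≤ 2^27 = 134217728, so n = 27.

27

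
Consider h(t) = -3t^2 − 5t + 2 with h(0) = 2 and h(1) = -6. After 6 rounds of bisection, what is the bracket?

[0.328125, 0.34375]

t = 0.5 gives h = -1.25, negative; keep [0, 0.5]
t = 0.25 gives h = 0.5625, positive; keep [0.25, 0.5]
t = 0.375 gives h = -0.296875, negative; keep [0.25, 0.375]
t = 0.3125 gives h = 0.1445, positive; keep [0.3125, 0.375]
t = 0.34375 gives h = -0.0732, negative; keep [0.3125, 0.34375]
t = 0.328125 gives h = 0.0364, positive; keep [0.328125, 0.34375]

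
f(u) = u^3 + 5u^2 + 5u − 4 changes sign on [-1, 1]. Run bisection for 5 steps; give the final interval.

m = 0, f(m) = -4 (−); new bracket [0, 1]
m = 0.5, f(m) = -0.125 (−); new bracket [0.5, 1]
m = 0.75, f(m) = 2.984375 (+); new bracket [0.5, 0.75]
m = 0.625, f(m) = 1.3223 (+); new bracket [0.5, 0.625]
m = 0.5625, f(m) = 0.5725 (+); new bracket [0.5, 0.5625]

[0.5, 0.5625]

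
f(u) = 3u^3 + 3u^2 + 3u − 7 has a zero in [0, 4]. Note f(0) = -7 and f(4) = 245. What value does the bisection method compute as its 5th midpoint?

0.875

f(2) = 35 > 0, so the root lies in [0, 2]
f(1) = 2 > 0, so the root lies in [0, 1]
f(0.5) = -4.375 < 0, so the root lies in [0.5, 1]
f(0.75) = -1.7969 < 0, so the root lies in [0.75, 1]
f(0.875) = -0.0684 < 0, so the root lies in [0.875, 1]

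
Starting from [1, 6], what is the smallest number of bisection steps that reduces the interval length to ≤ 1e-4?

16

Width after n steps is 5/2^n. Need 2^n ≥ 5/1e-4 = 50000.
2^15 = 32768 < 50000 ≤ 2^16 = 65536, so n = 16.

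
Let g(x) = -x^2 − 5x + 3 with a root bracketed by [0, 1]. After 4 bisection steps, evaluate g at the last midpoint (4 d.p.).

-0.1289

midpoint 0.5: g = 0.25 > 0 → [0.5, 1]
midpoint 0.75: g = -1.3125 < 0 → [0.5, 0.75]
midpoint 0.625: g = -0.515625 < 0 → [0.5, 0.625]
midpoint 0.5625: g = -0.1289 < 0 → [0.5, 0.5625]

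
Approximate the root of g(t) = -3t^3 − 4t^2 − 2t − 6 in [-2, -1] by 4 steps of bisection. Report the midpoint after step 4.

g(-1.5) = -1.875 < 0, so the root lies in [-2, -1.5]
g(-1.75) = 1.328125 > 0, so the root lies in [-1.75, -1.5]
g(-1.625) = -0.439453 < 0, so the root lies in [-1.75, -1.625]
g(-1.6875) = 0.4006 > 0, so the root lies in [-1.6875, -1.625]

-1.6875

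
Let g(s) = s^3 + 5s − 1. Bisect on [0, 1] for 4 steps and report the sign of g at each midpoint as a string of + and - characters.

g(0.5) = 1.625 > 0, so the root lies in [0, 0.5]
g(0.25) = 0.265625 > 0, so the root lies in [0, 0.25]
g(0.125) = -0.373047 < 0, so the root lies in [0.125, 0.25]
g(0.1875) = -0.0559 < 0, so the root lies in [0.1875, 0.25]

++--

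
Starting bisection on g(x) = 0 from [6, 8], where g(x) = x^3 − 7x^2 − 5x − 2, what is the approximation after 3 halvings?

m = 7, g(m) = -37 (−); new bracket [7, 8]
m = 7.5, g(m) = -11.375 (−); new bracket [7.5, 8]
m = 7.75, g(m) = 4.296875 (+); new bracket [7.5, 7.75]

7.75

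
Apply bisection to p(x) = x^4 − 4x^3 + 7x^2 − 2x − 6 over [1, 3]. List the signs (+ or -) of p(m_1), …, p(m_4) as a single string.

+--+

midpoint 2: p = 2 > 0 → [1, 2]
midpoint 1.5: p = -1.6875 < 0 → [1.5, 2]
midpoint 1.75: p = -0.121094 < 0 → [1.75, 2]
midpoint 1.875: p = 0.8518 > 0 → [1.75, 1.875]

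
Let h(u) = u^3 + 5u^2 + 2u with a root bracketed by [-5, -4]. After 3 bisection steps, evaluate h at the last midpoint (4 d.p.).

m = -4.5, h(m) = 1.125 (+); new bracket [-5, -4.5]
m = -4.75, h(m) = -3.859375 (−); new bracket [-4.75, -4.5]
m = -4.625, h(m) = -1.228516 (−); new bracket [-4.625, -4.5]

-1.2285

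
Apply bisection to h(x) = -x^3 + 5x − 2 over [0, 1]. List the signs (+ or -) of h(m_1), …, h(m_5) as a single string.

+--+-

midpoint 0.5: h = 0.375 > 0 → [0, 0.5]
midpoint 0.25: h = -0.765625 < 0 → [0.25, 0.5]
midpoint 0.375: h = -0.177734 < 0 → [0.375, 0.5]
midpoint 0.4375: h = 0.1038 > 0 → [0.375, 0.4375]
midpoint 0.40625: h = -0.0358 < 0 → [0.40625, 0.4375]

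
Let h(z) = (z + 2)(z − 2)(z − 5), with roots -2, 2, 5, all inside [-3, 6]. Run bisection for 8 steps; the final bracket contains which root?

-2

h(1.5) = 6.125 > 0, so the root lies in [-3, 1.5]
h(-0.75) = 19.765625 > 0, so the root lies in [-3, -0.75]
h(-1.875) = 3.330078 > 0, so the root lies in [-3, -1.875]
h(-2.4375) = -14.4392 < 0, so the root lies in [-2.4375, -1.875]
h(-2.15625) = -4.6474 < 0, so the root lies in [-2.15625, -1.875]
h(-2.015625) = -0.4402 < 0, so the root lies in [-2.015625, -1.875]
h(-1.9453125) = 1.4985 > 0, so the root lies in [-2.015625, -1.9453125]
h(-1.98046875) = 0.5427 > 0, so the root lies in [-2.015625, -1.98046875]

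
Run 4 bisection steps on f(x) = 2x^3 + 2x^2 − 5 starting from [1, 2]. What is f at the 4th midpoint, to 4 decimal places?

f(1.5) = 6.25 > 0, so the root lies in [1, 1.5]
f(1.25) = 2.03125 > 0, so the root lies in [1, 1.25]
f(1.125) = 0.378906 > 0, so the root lies in [1, 1.125]
f(1.0625) = -0.3433 < 0, so the root lies in [1.0625, 1.125]

-0.3433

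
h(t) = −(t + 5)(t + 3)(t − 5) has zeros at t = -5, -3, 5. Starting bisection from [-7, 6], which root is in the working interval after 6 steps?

midpoint -0.5: h = 61.875 > 0 → [-0.5, 6]
midpoint 2.75: h = 100.265625 > 0 → [2.75, 6]
midpoint 4.375: h = 43.212891 > 0 → [4.375, 6]
midpoint 5.1875: h = -15.6394 < 0 → [4.375, 5.1875]
midpoint 4.78125: h = 16.6491 > 0 → [4.78125, 5.1875]
midpoint 4.984375: h = 1.2456 > 0 → [4.984375, 5.1875]

5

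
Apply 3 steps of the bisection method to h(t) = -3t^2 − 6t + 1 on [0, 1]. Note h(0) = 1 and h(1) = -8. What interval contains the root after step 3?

midpoint 0.5: h = -2.75 < 0 → [0, 0.5]
midpoint 0.25: h = -0.6875 < 0 → [0, 0.25]
midpoint 0.125: h = 0.203125 > 0 → [0.125, 0.25]

[0.125, 0.25]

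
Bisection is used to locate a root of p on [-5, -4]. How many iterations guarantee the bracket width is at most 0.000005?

Width after n steps is 1/2^n. Need 2^n ≥ 1/0.000005 = 200000.
2^17 = 131072 < 200000 ≤ 2^18 = 262144, so n = 18.

18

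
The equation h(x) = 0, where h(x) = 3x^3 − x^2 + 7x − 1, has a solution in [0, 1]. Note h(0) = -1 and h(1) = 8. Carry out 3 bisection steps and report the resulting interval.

midpoint 0.5: h = 2.625 > 0 → [0, 0.5]
midpoint 0.25: h = 0.734375 > 0 → [0, 0.25]
midpoint 0.125: h = -0.134766 < 0 → [0.125, 0.25]

[0.125, 0.25]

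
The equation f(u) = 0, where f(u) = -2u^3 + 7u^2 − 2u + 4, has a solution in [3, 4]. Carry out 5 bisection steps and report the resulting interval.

f(3.5) = -3 < 0, so the root lies in [3, 3.5]
f(3.25) = 2.78125 > 0, so the root lies in [3.25, 3.5]
f(3.375) = 0.097656 > 0, so the root lies in [3.375, 3.5]
f(3.4375) = -1.3979 < 0, so the root lies in [3.375, 3.4375]
f(3.40625) = -0.637 < 0, so the root lies in [3.375, 3.40625]

[3.375, 3.40625]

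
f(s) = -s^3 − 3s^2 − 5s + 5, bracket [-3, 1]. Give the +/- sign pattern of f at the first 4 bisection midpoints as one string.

midpoint -1: f = 8 > 0 → [-1, 1]
midpoint 0: f = 5 > 0 → [0, 1]
midpoint 0.5: f = 1.625 > 0 → [0.5, 1]
midpoint 0.75: f = -0.8594 < 0 → [0.5, 0.75]

+++-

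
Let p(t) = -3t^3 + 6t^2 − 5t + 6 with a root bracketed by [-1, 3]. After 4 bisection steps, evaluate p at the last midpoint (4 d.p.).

t = 1 gives p = 4, positive; keep [1, 3]
t = 2 gives p = -4, negative; keep [1, 2]
t = 1.5 gives p = 1.875, positive; keep [1.5, 2]
t = 1.75 gives p = -0.4531, negative; keep [1.5, 1.75]

-0.4531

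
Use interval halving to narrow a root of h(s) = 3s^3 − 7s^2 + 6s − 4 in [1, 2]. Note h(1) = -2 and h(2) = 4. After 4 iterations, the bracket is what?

h(1.5) = -0.625 < 0, so the root lies in [1.5, 2]
h(1.75) = 1.140625 > 0, so the root lies in [1.5, 1.75]
h(1.625) = 0.138672 > 0, so the root lies in [1.5, 1.625]
h(1.5625) = -0.2708 < 0, so the root lies in [1.5625, 1.625]

[1.5625, 1.625]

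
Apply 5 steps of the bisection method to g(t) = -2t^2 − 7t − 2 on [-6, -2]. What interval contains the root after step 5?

[-3.25, -3.125]

midpoint -4: g = -6 < 0 → [-4, -2]
midpoint -3: g = 1 > 0 → [-4, -3]
midpoint -3.5: g = -2 < 0 → [-3.5, -3]
midpoint -3.25: g = -0.375 < 0 → [-3.25, -3]
midpoint -3.125: g = 0.3438 > 0 → [-3.25, -3.125]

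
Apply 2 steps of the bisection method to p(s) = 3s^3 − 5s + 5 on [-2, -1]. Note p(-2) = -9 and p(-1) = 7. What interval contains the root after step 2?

s = -1.5 gives p = 2.375, positive; keep [-2, -1.5]
s = -1.75 gives p = -2.328125, negative; keep [-1.75, -1.5]

[-1.75, -1.5]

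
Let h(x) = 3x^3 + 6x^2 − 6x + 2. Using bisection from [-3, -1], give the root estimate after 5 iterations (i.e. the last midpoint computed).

-2.8125

midpoint -2: h = 14 > 0 → [-3, -2]
midpoint -2.5: h = 7.625 > 0 → [-3, -2.5]
midpoint -2.75: h = 1.484375 > 0 → [-3, -2.75]
midpoint -2.875: h = -2.4473 < 0 → [-2.875, -2.75]
midpoint -2.8125: h = -0.406 < 0 → [-2.8125, -2.75]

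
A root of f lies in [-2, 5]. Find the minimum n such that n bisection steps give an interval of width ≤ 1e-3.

Width after n steps is 7/2^n. Need 2^n ≥ 7/1e-3 = 7000.
2^12 = 4096 < 7000 ≤ 2^13 = 8192, so n = 13.

13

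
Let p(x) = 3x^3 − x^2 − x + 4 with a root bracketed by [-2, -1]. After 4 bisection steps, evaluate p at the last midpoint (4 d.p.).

midpoint -1.5: p = -6.875 < 0 → [-1.5, -1]
midpoint -1.25: p = -2.171875 < 0 → [-1.25, -1]
midpoint -1.125: p = -0.412109 < 0 → [-1.125, -1]
midpoint -1.0625: p = 0.3352 > 0 → [-1.125, -1.0625]

0.3352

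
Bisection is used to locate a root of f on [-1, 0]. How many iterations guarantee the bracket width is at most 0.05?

5

Width after n steps is 1/2^n. Need 2^n ≥ 1/0.05 = 20.
2^4 = 16 < 20 ≤ 2^5 = 32, so n = 5.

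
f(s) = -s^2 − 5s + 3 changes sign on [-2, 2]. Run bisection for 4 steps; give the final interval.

[0.5, 0.75]

m = 0, f(m) = 3 (+); new bracket [0, 2]
m = 1, f(m) = -3 (−); new bracket [0, 1]
m = 0.5, f(m) = 0.25 (+); new bracket [0.5, 1]
m = 0.75, f(m) = -1.3125 (−); new bracket [0.5, 0.75]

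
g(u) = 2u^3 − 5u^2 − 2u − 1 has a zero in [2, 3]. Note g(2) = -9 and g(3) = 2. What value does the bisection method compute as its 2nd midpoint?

2.75

u = 2.5 gives g = -6, negative; keep [2.5, 3]
u = 2.75 gives g = -2.71875, negative; keep [2.75, 3]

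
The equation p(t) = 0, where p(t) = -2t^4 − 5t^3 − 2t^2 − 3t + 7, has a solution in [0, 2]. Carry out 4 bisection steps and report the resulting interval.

[0.75, 0.875]

m = 1, p(m) = -5 (−); new bracket [0, 1]
m = 0.5, p(m) = 4.25 (+); new bracket [0.5, 1]
m = 0.75, p(m) = 0.882812 (+); new bracket [0.75, 1]
m = 0.875, p(m) = -1.6782 (−); new bracket [0.75, 0.875]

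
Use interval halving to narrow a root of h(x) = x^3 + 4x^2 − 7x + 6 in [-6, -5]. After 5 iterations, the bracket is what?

[-5.5, -5.46875]

midpoint -5.5: h = -0.875 < 0 → [-5.5, -5]
midpoint -5.25: h = 8.296875 > 0 → [-5.5, -5.25]
midpoint -5.375: h = 3.900391 > 0 → [-5.5, -5.375]
midpoint -5.4375: h = 1.5608 > 0 → [-5.5, -5.4375]
midpoint -5.46875: h = 0.355 > 0 → [-5.5, -5.46875]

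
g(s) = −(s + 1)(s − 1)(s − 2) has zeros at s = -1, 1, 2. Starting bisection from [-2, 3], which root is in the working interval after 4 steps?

-1

midpoint 0.5: g = -1.125 < 0 → [-2, 0.5]
midpoint -0.75: g = -1.203125 < 0 → [-2, -0.75]
midpoint -1.375: g = 3.005859 > 0 → [-1.375, -0.75]
midpoint -1.0625: g = 0.3948 > 0 → [-1.0625, -0.75]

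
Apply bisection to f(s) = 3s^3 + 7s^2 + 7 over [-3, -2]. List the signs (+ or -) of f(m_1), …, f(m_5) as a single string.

midpoint -2.5: f = 3.875 > 0 → [-3, -2.5]
midpoint -2.75: f = -2.453125 < 0 → [-2.75, -2.5]
midpoint -2.625: f = 0.970703 > 0 → [-2.75, -2.625]
midpoint -2.6875: f = -0.6741 < 0 → [-2.6875, -2.625]
midpoint -2.65625: f = 0.1648 > 0 → [-2.6875, -2.65625]

+-+-+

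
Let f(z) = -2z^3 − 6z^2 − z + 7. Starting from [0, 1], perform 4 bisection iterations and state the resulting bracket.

[0.875, 0.9375]

m = 0.5, f(m) = 4.75 (+); new bracket [0.5, 1]
m = 0.75, f(m) = 2.03125 (+); new bracket [0.75, 1]
m = 0.875, f(m) = 0.191406 (+); new bracket [0.875, 1]
m = 0.9375, f(m) = -0.8589 (−); new bracket [0.875, 0.9375]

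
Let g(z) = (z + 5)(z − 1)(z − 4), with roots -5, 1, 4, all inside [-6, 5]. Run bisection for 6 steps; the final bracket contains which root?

-5

midpoint -0.5: g = 30.375 > 0 → [-6, -0.5]
midpoint -3.25: g = 53.921875 > 0 → [-6, -3.25]
midpoint -4.625: g = 18.193359 > 0 → [-6, -4.625]
midpoint -5.3125: g = -18.3704 < 0 → [-5.3125, -4.625]
midpoint -4.96875: g = 1.6729 > 0 → [-5.3125, -4.96875]
midpoint -5.140625: g = -7.8932 < 0 → [-5.140625, -4.96875]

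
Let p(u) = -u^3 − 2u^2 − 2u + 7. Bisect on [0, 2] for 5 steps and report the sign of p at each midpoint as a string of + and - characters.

m = 1, p(m) = 2 (+); new bracket [1, 2]
m = 1.5, p(m) = -3.875 (−); new bracket [1, 1.5]
m = 1.25, p(m) = -0.578125 (−); new bracket [1, 1.25]
m = 1.125, p(m) = 0.7949 (+); new bracket [1.125, 1.25]
m = 1.1875, p(m) = 0.1301 (+); new bracket [1.1875, 1.25]

+--++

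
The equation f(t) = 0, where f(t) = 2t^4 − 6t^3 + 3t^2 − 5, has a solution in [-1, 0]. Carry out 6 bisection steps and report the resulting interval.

[-0.765625, -0.75]

midpoint -0.5: f = -3.375 < 0 → [-1, -0.5]
midpoint -0.75: f = -0.148438 < 0 → [-1, -0.75]
midpoint -0.875: f = 2.48877 > 0 → [-0.875, -0.75]
midpoint -0.8125: f = 1.0703 > 0 → [-0.8125, -0.75]
midpoint -0.78125: f = 0.4371 > 0 → [-0.78125, -0.75]
midpoint -0.765625: f = 0.1385 > 0 → [-0.765625, -0.75]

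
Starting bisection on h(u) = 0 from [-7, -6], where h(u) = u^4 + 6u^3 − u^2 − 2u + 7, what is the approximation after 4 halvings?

h(-6.5) = 115.0625 > 0, so the root lies in [-6.5, -6]
h(-6.25) = 41.472656 > 0, so the root lies in [-6.25, -6]
h(-6.125) = 10.457275 > 0, so the root lies in [-6.125, -6]
h(-6.0625) = -3.7026 < 0, so the root lies in [-6.125, -6.0625]

-6.0625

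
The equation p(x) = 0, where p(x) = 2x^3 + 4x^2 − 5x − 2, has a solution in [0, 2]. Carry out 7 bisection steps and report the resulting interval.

[1.09375, 1.109375]

p(1) = -1 < 0, so the root lies in [1, 2]
p(1.5) = 6.25 > 0, so the root lies in [1, 1.5]
p(1.25) = 1.90625 > 0, so the root lies in [1, 1.25]
p(1.125) = 0.2852 > 0, so the root lies in [1, 1.125]
p(1.0625) = -0.3979 < 0, so the root lies in [1.0625, 1.125]
p(1.09375) = -0.0667 < 0, so the root lies in [1.09375, 1.125]
p(1.109375) = 0.1066 > 0, so the root lies in [1.09375, 1.109375]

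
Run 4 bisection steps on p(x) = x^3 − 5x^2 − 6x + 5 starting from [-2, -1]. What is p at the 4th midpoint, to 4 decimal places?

0.3225

midpoint -1.5: p = -0.625 < 0 → [-1.5, -1]
midpoint -1.25: p = 2.734375 > 0 → [-1.5, -1.25]
midpoint -1.375: p = 1.197266 > 0 → [-1.5, -1.375]
midpoint -1.4375: p = 0.3225 > 0 → [-1.5, -1.4375]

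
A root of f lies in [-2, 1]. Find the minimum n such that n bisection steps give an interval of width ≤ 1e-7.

25

Width after n steps is 3/2^n. Need 2^n ≥ 3/1e-7 = 30000000.
2^24 = 16777216 < 30000000 ≤ 2^25 = 33554432, so n = 25.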